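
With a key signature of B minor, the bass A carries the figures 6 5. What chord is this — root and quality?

The figures 6 5 indicate a seventh chord in first inversion.
In first inversion the root lies a sixth above the bass: a sixth above A in B minor is F#.
The chord tones are A, C#, E, F#, giving F# minor seventh.

F# minor seventh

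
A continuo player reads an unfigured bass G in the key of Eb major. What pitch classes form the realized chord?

An unfigured bass implies 5/3.
A third above G in this key is Bb.
A fifth above G in this key is D.
Together with the bass G, this spells G minor in root position.

G, Bb, D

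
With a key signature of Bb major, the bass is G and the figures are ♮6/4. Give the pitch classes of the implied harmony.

G, C, E

A fourth above G in this key is C.
A sixth above G in this key is Eb, made natural (E) by the ♮ figure.
Together with the bass G, this spells C major in second inversion.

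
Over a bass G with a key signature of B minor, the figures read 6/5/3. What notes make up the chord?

G, B, D, E

A third above G in this key is B.
A fifth above G in this key is D.
A sixth above G in this key is E.
Together with the bass G, this spells E minor seventh in first inversion.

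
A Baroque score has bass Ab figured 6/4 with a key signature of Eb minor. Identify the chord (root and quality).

The figures 6/4 indicate a triad in second inversion.
In second inversion the root lies a fourth above the bass: a fourth above Ab in Eb minor is Db.
The chord tones are Ab, Db, F, giving Db major.

Db major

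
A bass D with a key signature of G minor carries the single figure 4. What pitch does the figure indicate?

G

Counting 3 letter steps above D lands on G; in G minor, that letter is G.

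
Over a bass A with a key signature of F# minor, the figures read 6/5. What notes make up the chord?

The written figures 6/5 are shorthand for 6/5/3: the 3 is implied.
A third above A in this key is C#.
A fifth above A in this key is E.
A sixth above A in this key is F#.
Together with the bass A, this spells F# minor seventh in first inversion.

A, C#, E, F#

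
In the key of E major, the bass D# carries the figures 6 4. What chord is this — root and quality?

G# minor

The figures 6 4 indicate a triad in second inversion.
In second inversion the root lies a fourth above the bass: a fourth above D# in E major is G#.
The chord tones are D#, G#, B, giving G# minor.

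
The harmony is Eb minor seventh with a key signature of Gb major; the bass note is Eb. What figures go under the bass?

Eb is the root of Eb minor seventh, so the chord is in root position.
A seventh chord in root position is figured 7/5/3, conventionally abbreviated 7.

7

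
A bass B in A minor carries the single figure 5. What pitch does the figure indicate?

Counting 4 letter steps above B lands on F; in A minor, that letter is F.

F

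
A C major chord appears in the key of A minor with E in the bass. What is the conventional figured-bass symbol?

6

E is the third of C major, so the chord is in first inversion.
A triad in first inversion is figured 6/3, conventionally abbreviated 6.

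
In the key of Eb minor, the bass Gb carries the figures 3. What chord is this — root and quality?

Gb major

The figures 3 indicate a triad in root position.
In root position the bass is the root, so the root is Gb.
The chord tones are Gb, Bb, Db, giving Gb major.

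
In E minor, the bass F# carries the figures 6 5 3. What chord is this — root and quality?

The figures 6 5 3 indicate a seventh chord in first inversion.
In first inversion the root lies a sixth above the bass: a sixth above F# in E minor is D.
The chord tones are F#, A, C, D, giving D dominant seventh.

D dominant seventh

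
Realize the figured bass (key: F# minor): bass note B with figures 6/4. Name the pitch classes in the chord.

B, E, G#

A fourth above B in this key is E.
A sixth above B in this key is G#.
Together with the bass B, this spells E major in second inversion.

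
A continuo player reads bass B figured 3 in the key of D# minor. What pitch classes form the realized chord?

B, D#, F#

The written figures 3 are shorthand for 5/3: the 5 is implied.
A third above B in this key is D#.
A fifth above B in this key is F#.
Together with the bass B, this spells B major in root position.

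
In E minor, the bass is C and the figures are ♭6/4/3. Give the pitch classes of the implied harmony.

C, E, F#, Ab

A third above C in this key is E.
A fourth above C in this key is F#.
A sixth above C in this key is A, lowered to Ab by the flat.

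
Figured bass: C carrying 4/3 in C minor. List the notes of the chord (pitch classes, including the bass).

C, Eb, F, Ab

The written figures 4/3 are shorthand for 6/4/3: the 6 is implied.
A third above C in this key is Eb.
A fourth above C in this key is F.
A sixth above C in this key is Ab.
Together with the bass C, this spells F minor seventh in second inversion.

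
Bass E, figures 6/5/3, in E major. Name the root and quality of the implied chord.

The figures 6/5/3 indicate a seventh chord in first inversion.
In first inversion the root lies a sixth above the bass: a sixth above E in E major is C#.
The chord tones are E, G#, B, C#, giving C# minor seventh.

C# minor seventh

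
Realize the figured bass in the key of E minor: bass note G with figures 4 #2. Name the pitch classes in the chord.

The written figures 4 #2 are shorthand for 6/4/2: the 6 is implied.
A second above G in this key is A, raised to A# by the sharp.
A fourth above G in this key is C.
A sixth above G in this key is E.

G, A#, C, E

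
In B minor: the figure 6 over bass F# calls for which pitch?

Counting 5 letter steps above F# lands on D; in B minor, that letter is D.

D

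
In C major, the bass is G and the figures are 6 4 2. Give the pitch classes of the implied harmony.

G, A, C, E

A second above G in this key is A.
A fourth above G in this key is C.
A sixth above G in this key is E.
Together with the bass G, this spells A minor seventh in third inversion.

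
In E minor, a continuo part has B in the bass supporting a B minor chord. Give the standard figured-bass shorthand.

no figures

B is the root of B minor, so the chord is in root position.
A triad in root position is figured 5/3, conventionally abbreviated (no figures — root-position triad).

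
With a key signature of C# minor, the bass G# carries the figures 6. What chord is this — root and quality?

E major

The figures 6 indicate a triad in first inversion.
In first inversion the root lies a sixth above the bass: a sixth above G# in C# minor is E.
The chord tones are G#, B, E, giving E major.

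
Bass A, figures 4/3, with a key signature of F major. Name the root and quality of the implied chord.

D minor seventh

The figures 4/3 indicate a seventh chord in second inversion.
In second inversion the root lies a fourth above the bass: a fourth above A in F major is D.
The chord tones are A, C, D, F, giving D minor seventh.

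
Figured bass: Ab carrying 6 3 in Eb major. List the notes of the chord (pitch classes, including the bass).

A third above Ab in this key is C.
A sixth above Ab in this key is F.
Together with the bass Ab, this spells F minor in first inversion.

Ab, C, F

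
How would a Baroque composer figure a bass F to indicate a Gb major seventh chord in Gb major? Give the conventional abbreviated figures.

F is the seventh of Gb major seventh, so the chord is in third inversion.
A seventh chord in third inversion is figured 6/4/2, conventionally abbreviated 4/2.

4/2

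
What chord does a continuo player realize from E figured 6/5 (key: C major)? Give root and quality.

The figures 6/5 indicate a seventh chord in first inversion.
In first inversion the root lies a sixth above the bass: a sixth above E in C major is C.
The chord tones are E, G, B, C, giving C major seventh.

C major seventh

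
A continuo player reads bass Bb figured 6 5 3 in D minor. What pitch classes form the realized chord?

Bb, D, F, G

A third above Bb in this key is D.
A fifth above Bb in this key is F.
A sixth above Bb in this key is G.
Together with the bass Bb, this spells G minor seventh in first inversion.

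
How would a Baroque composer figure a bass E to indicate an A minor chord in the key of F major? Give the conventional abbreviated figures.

E is the fifth of A minor, so the chord is in second inversion.
A triad in second inversion is figured 6/4, conventionally abbreviated 6/4.

6/4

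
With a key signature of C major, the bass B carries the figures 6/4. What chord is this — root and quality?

The figures 6/4 indicate a triad in second inversion.
In second inversion the root lies a fourth above the bass: a fourth above B in C major is E.
The chord tones are B, E, G, giving E minor.

E minor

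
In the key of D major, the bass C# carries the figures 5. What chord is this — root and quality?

The figures 5 indicate a triad in root position.
In root position the bass is the root, so the root is C#.
The chord tones are C#, E, G, giving C# diminished.

C# diminished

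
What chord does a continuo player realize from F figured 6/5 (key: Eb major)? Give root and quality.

D half-diminished seventh

The figures 6/5 indicate a seventh chord in first inversion.
In first inversion the root lies a sixth above the bass: a sixth above F in Eb major is D.
The chord tones are F, Ab, C, D, giving D half-diminished seventh.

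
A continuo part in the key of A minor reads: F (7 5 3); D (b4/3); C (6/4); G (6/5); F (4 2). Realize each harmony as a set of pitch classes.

F, A, C, E | D, F, Gb, B | C, F, A | G, B, D, E | F, G, B, D

F (7/5/3): F, A, C, E.
D (6/b4/3): D, F, Gb, B.
C (6/4): C, F, A.
G (6/5/3): G, B, D, E.
F (6/4/2): F, G, B, D.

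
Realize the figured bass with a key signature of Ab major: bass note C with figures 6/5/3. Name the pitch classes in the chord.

C, Eb, G, Ab

A third above C in this key is Eb.
A fifth above C in this key is G.
A sixth above C in this key is Ab.
Together with the bass C, this spells Ab major seventh in first inversion.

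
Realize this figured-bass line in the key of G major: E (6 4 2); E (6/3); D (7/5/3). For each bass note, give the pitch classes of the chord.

E, F#, A, C | E, G, C | D, F#, A, C

E (6/4/2): E, F#, A, C.
E (6/3): E, G, C.
D (7/5/3): D, F#, A, C.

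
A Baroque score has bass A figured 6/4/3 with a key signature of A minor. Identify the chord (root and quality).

D minor seventh

The figures 6/4/3 indicate a seventh chord in second inversion.
In second inversion the root lies a fourth above the bass: a fourth above A in A minor is D.
The chord tones are A, C, D, F, giving D minor seventh.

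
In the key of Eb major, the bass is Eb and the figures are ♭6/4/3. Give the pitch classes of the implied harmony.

A third above Eb in this key is G.
A fourth above Eb in this key is Ab.
A sixth above Eb in this key is C, lowered to Cb by the flat.
Together with the bass Eb, this spells Ab minor-major seventh in second inversion.

Eb, G, Ab, Cb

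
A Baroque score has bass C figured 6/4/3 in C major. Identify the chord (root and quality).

F major seventh

The figures 6/4/3 indicate a seventh chord in second inversion.
In second inversion the root lies a fourth above the bass: a fourth above C in C major is F.
The chord tones are C, E, F, A, giving F major seventh.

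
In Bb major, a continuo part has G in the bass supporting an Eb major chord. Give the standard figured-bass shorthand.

6

G is the third of Eb major, so the chord is in first inversion.
A triad in first inversion is figured 6/3, conventionally abbreviated 6.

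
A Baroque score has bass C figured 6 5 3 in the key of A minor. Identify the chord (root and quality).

A minor seventh

The figures 6 5 3 indicate a seventh chord in first inversion.
In first inversion the root lies a sixth above the bass: a sixth above C in A minor is A.
The chord tones are C, E, G, A, giving A minor seventh.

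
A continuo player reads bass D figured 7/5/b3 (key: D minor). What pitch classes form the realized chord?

A third above D in this key is F, lowered to Fb by the flat.
A fifth above D in this key is A.
A seventh above D in this key is C.

D, Fb, A, C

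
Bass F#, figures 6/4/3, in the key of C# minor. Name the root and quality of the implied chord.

The figures 6/4/3 indicate a seventh chord in second inversion.
In second inversion the root lies a fourth above the bass: a fourth above F# in C# minor is B.
The chord tones are F#, A, B, D#, giving B dominant seventh.

B dominant seventh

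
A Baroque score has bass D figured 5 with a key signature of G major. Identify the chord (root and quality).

D major

The figures 5 indicate a triad in root position.
In root position the bass is the root, so the root is D.
The chord tones are D, F#, A, giving D major.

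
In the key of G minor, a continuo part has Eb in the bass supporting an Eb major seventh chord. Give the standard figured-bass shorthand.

7

Eb is the root of Eb major seventh, so the chord is in root position.
A seventh chord in root position is figured 7/5/3, conventionally abbreviated 7.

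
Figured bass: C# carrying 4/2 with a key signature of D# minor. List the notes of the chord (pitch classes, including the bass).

C#, D#, F#, A#

The written figures 4/2 are shorthand for 6/4/2: the 6 is implied.
A second above C# in this key is D#.
A fourth above C# in this key is F#.
A sixth above C# in this key is A#.
Together with the bass C#, this spells D# minor seventh in third inversion.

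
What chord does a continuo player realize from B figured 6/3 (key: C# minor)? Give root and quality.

The figures 6/3 indicate a triad in first inversion.
In first inversion the root lies a sixth above the bass: a sixth above B in C# minor is G#.
The chord tones are B, D#, G#, giving G# minor.

G# minor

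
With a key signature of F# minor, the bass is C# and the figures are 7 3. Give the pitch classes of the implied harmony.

The written figures 7 3 are shorthand for 7/5/3: the 5 is implied.
A third above C# in this key is E.
A fifth above C# in this key is G#.
A seventh above C# in this key is B.
Together with the bass C#, this spells C# minor seventh in root position.

C#, E, G#, B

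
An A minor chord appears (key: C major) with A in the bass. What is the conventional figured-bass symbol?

A is the root of A minor, so the chord is in root position.
A triad in root position is figured 5/3, conventionally abbreviated (no figures — root-position triad).

no figures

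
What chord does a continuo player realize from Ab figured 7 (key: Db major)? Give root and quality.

The figures 7 indicate a seventh chord in root position.
In root position the bass is the root, so the root is Ab.
The chord tones are Ab, C, Eb, Gb, giving Ab dominant seventh.

Ab dominant seventh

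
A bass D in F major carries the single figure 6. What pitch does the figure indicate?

Bb

Counting 5 letter steps above D lands on B; in F major, that letter is Bb.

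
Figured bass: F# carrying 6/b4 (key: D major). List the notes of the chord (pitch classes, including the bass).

A fourth above F# in this key is B, lowered to Bb by the flat.
A sixth above F# in this key is D.
Together with the bass F#, this spells Bb augmented in second inversion.

F#, Bb, D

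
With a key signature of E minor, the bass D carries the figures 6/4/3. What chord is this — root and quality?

G major seventh

The figures 6/4/3 indicate a seventh chord in second inversion.
In second inversion the root lies a fourth above the bass: a fourth above D in E minor is G.
The chord tones are D, F#, G, B, giving G major seventh.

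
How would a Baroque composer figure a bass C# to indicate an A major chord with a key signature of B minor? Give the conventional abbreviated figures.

6

C# is the third of A major, so the chord is in first inversion.
A triad in first inversion is figured 6/3, conventionally abbreviated 6.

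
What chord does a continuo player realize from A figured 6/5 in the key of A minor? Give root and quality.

The figures 6/5 indicate a seventh chord in first inversion.
In first inversion the root lies a sixth above the bass: a sixth above A in A minor is F.
The chord tones are A, C, E, F, giving F major seventh.

F major seventh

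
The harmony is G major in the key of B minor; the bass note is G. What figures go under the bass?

G is the root of G major, so the chord is in root position.
A triad in root position is figured 5/3, conventionally abbreviated (no figures — root-position triad).

no figures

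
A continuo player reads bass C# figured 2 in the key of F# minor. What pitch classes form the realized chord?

The written figures 2 are shorthand for 6/4/2: the 6/4 are implied.
A second above C# in this key is D.
A fourth above C# in this key is F#.
A sixth above C# in this key is A.
Together with the bass C#, this spells D major seventh in third inversion.

C#, D, F#, A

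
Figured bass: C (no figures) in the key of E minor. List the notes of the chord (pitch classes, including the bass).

C, E, G

An unfigured bass implies 5/3.
A third above C in this key is E.
A fifth above C in this key is G.
Together with the bass C, this spells C major in root position.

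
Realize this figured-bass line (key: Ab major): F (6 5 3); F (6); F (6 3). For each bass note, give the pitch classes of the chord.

F (6/5/3): F, Ab, C, Db.
F (6/3): F, Ab, Db.
F (6/3): F, Ab, Db.

F, Ab, C, Db | F, Ab, Db | F, Ab, Db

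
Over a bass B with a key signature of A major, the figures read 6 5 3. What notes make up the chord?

A third above B in this key is D.
A fifth above B in this key is F#.
A sixth above B in this key is G#.
Together with the bass B, this spells G# half-diminished seventh in first inversion.

B, D, F#, G#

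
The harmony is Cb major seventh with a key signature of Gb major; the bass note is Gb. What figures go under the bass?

4/3

Gb is the fifth of Cb major seventh, so the chord is in second inversion.
A seventh chord in second inversion is figured 6/4/3, conventionally abbreviated 4/3.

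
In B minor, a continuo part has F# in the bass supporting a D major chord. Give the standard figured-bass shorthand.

F# is the third of D major, so the chord is in first inversion.
A triad in first inversion is figured 6/3, conventionally abbreviated 6.

6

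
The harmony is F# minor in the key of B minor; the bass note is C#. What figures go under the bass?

6/4

C# is the fifth of F# minor, so the chord is in second inversion.
A triad in second inversion is figured 6/4, conventionally abbreviated 6/4.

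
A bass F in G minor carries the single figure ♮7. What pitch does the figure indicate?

Counting 6 letter steps above F lands on E; in G minor, that letter is Eb.
The ♮7 figure makes it natural, giving E.

E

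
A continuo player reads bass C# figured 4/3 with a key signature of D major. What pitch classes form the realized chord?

The written figures 4/3 are shorthand for 6/4/3: the 6 is implied.
A third above C# in this key is E.
A fourth above C# in this key is F#.
A sixth above C# in this key is A.
Together with the bass C#, this spells F# minor seventh in second inversion.

C#, E, F#, A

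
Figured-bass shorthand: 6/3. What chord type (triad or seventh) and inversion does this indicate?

triad, first inversion

Intervals of 6/3 above the bass form a triad; the bass is the third, so this is first inversion.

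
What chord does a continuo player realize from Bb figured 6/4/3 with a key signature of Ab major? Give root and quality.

Eb dominant seventh

The figures 6/4/3 indicate a seventh chord in second inversion.
In second inversion the root lies a fourth above the bass: a fourth above Bb in Ab major is Eb.
The chord tones are Bb, Db, Eb, G, giving Eb dominant seventh.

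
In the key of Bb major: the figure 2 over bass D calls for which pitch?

Counting 1 letter step above D lands on E; in Bb major, that letter is Eb.

Eb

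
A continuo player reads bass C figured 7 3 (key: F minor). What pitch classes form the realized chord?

The written figures 7 3 are shorthand for 7/5/3: the 5 is implied.
A third above C in this key is Eb.
A fifth above C in this key is G.
A seventh above C in this key is Bb.
Together with the bass C, this spells C minor seventh in root position.

C, Eb, G, Bb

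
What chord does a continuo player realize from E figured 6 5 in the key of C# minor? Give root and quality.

The figures 6 5 indicate a seventh chord in first inversion.
In first inversion the root lies a sixth above the bass: a sixth above E in C# minor is C#.
The chord tones are E, G#, B, C#, giving C# minor seventh.

C# minor seventh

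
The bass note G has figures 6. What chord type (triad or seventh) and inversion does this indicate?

6 is shorthand for 6/3.
Intervals of 6/3 above the bass form a triad; the bass is the third, so this is first inversion.

triad, first inversion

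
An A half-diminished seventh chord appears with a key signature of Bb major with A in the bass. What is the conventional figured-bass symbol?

7

A is the root of A half-diminished seventh, so the chord is in root position.
A seventh chord in root position is figured 7/5/3, conventionally abbreviated 7.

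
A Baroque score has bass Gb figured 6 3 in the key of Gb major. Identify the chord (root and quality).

Eb minor

The figures 6 3 indicate a triad in first inversion.
In first inversion the root lies a sixth above the bass: a sixth above Gb in Gb major is Eb.
The chord tones are Gb, Bb, Eb, giving Eb minor.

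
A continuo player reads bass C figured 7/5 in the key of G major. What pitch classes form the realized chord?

The written figures 7/5 are shorthand for 7/5/3: the 3 is implied.
A third above C in this key is E.
A fifth above C in this key is G.
A seventh above C in this key is B.
Together with the bass C, this spells C major seventh in root position.

C, E, G, B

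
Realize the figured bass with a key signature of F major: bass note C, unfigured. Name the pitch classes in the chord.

An unfigured bass implies 5/3.
A third above C in this key is E.
A fifth above C in this key is G.
Together with the bass C, this spells C major in root position.

C, E, G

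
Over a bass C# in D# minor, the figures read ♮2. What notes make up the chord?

C#, D, F#, A#

The written figures ♮2 are shorthand for 6/4/2: the 6/4 are implied.
A second above C# in this key is D#, made natural (D) by the ♮ figure.
A fourth above C# in this key is F#.
A sixth above C# in this key is A#.
Together with the bass C#, this spells D augmented major seventh in third inversion.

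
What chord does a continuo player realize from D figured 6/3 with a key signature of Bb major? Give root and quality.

The figures 6/3 indicate a triad in first inversion.
In first inversion the root lies a sixth above the bass: a sixth above D in Bb major is Bb.
The chord tones are D, F, Bb, giving Bb major.

Bb major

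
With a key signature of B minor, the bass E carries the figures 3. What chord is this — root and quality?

The figures 3 indicate a triad in root position.
In root position the bass is the root, so the root is E.
The chord tones are E, G, B, giving E minor.

E minor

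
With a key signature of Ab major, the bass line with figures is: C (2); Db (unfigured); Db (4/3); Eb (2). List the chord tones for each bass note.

C, Db, F, Ab | Db, F, Ab | Db, F, G, Bb | Eb, F, Ab, C

C (6/4/2): C, Db, F, Ab.
Db (5/3): Db, F, Ab.
Db (6/4/3): Db, F, G, Bb.
Eb (6/4/2): Eb, F, Ab, C.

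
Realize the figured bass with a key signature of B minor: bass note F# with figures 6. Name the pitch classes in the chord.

F#, A, D

The written figures 6 are shorthand for 6/3: the 3 is implied.
A third above F# in this key is A.
A sixth above F# in this key is D.
Together with the bass F#, this spells D major in first inversion.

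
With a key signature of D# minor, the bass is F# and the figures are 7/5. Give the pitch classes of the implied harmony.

F#, A#, C#, E#

The written figures 7/5 are shorthand for 7/5/3: the 3 is implied.
A third above F# in this key is A#.
A fifth above F# in this key is C#.
A seventh above F# in this key is E#.
Together with the bass F#, this spells F# major seventh in root position.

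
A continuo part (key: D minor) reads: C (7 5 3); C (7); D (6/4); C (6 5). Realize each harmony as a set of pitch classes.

C (7/5/3): C, E, G, Bb.
C (7/5/3): C, E, G, Bb.
D (6/4): D, G, Bb.
C (6/5/3): C, E, G, A.

C, E, G, Bb | C, E, G, Bb | D, G, Bb | C, E, G, A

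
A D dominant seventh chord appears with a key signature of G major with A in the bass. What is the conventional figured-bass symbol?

A is the fifth of D dominant seventh, so the chord is in second inversion.
A seventh chord in second inversion is figured 6/4/3, conventionally abbreviated 4/3.

4/3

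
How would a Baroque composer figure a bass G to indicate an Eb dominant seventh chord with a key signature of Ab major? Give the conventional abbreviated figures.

G is the third of Eb dominant seventh, so the chord is in first inversion.
A seventh chord in first inversion is figured 6/5/3, conventionally abbreviated 6/5.

6/5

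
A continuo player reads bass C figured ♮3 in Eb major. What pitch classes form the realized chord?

C, E, G

The written figures ♮3 are shorthand for 5/3: the 5 is implied.
A third above C in this key is Eb, made natural (E) by the ♮ figure.
A fifth above C in this key is G.
Together with the bass C, this spells C major in root position.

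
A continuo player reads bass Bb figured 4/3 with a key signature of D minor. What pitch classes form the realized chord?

The written figures 4/3 are shorthand for 6/4/3: the 6 is implied.
A third above Bb in this key is D.
A fourth above Bb in this key is E.
A sixth above Bb in this key is G.
Together with the bass Bb, this spells E half-diminished seventh in second inversion.

Bb, D, E, G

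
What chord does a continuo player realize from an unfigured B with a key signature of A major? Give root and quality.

An unfigured bass indicates a triad in root position.
In root position the bass is the root, so the root is B.
The chord tones are B, D, F#, giving B minor.

B minor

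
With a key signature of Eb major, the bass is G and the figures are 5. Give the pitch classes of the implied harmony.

The written figures 5 are shorthand for 5/3: the 3 is implied.
A third above G in this key is Bb.
A fifth above G in this key is D.
Together with the bass G, this spells G minor in root position.

G, Bb, D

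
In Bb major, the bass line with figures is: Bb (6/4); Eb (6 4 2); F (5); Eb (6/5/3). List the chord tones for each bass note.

Bb, Eb, G | Eb, F, A, C | F, A, C | Eb, G, Bb, C

Bb (6/4): Bb, Eb, G.
Eb (6/4/2): Eb, F, A, C.
F (5/3): F, A, C.
Eb (6/5/3): Eb, G, Bb, C.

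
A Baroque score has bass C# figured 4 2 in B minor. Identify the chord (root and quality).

D major seventh

The figures 4 2 indicate a seventh chord in third inversion.
In third inversion the root lies a second above the bass: a second above C# in B minor is D.
The chord tones are C#, D, F#, A, giving D major seventh.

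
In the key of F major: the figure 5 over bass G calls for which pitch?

D

Counting 4 letter steps above G lands on D; in F major, that letter is D.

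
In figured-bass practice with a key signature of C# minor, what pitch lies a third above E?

G#

Counting 2 letter steps above E lands on G; in C# minor, that letter is G#.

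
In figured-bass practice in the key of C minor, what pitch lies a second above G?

Counting 1 letter step above G lands on A; in C minor, that letter is Ab.

Ab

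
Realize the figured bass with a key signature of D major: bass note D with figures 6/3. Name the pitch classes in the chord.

D, F#, B

A third above D in this key is F#.
A sixth above D in this key is B.
Together with the bass D, this spells B minor in first inversion.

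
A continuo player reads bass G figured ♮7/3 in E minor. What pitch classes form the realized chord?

G, B, D, F

The written figures ♮7/3 are shorthand for 7/5/3: the 5 is implied.
A third above G in this key is B.
A fifth above G in this key is D.
A seventh above G in this key is F#, made natural (F) by the ♮ figure.
Together with the bass G, this spells G dominant seventh in root position.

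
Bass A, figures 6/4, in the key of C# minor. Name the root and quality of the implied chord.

The figures 6/4 indicate a triad in second inversion.
In second inversion the root lies a fourth above the bass: a fourth above A in C# minor is D#.
The chord tones are A, D#, F#, giving D# diminished.

D# diminished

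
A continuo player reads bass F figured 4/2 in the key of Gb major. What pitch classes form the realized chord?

The written figures 4/2 are shorthand for 6/4/2: the 6 is implied.
A second above F in this key is Gb.
A fourth above F in this key is Bb.
A sixth above F in this key is Db.
Together with the bass F, this spells Gb major seventh in third inversion.

F, Gb, Bb, Db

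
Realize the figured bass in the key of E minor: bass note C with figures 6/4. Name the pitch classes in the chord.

A fourth above C in this key is F#.
A sixth above C in this key is A.
Together with the bass C, this spells F# diminished in second inversion.

C, F#, A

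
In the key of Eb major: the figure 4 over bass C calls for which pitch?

F

Counting 3 letter steps above C lands on F; in Eb major, that letter is F.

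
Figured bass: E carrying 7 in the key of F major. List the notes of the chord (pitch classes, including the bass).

The written figures 7 are shorthand for 7/5/3: the 5/3 are implied.
A third above E in this key is G.
A fifth above E in this key is Bb.
A seventh above E in this key is D.
Together with the bass E, this spells E half-diminished seventh in root position.

E, G, Bb, D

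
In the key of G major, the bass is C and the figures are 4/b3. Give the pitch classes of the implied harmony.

The written figures 4/b3 are shorthand for 6/4/3: the 6 is implied.
A third above C in this key is E, lowered to Eb by the flat.
A fourth above C in this key is F#.
A sixth above C in this key is A.
Together with the bass C, this spells F# diminished seventh in second inversion.

C, Eb, F#, A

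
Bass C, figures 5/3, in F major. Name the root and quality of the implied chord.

The figures 5/3 indicate a triad in root position.
In root position the bass is the root, so the root is C.
The chord tones are C, E, G, giving C major.

C major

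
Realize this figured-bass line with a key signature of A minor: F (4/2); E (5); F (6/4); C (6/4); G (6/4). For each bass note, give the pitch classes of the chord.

F (6/4/2): F, G, B, D.
E (5/3): E, G, B.
F (6/4): F, B, D.
C (6/4): C, F, A.
G (6/4): G, C, E.

F, G, B, D | E, G, B | F, B, D | C, F, A | G, C, E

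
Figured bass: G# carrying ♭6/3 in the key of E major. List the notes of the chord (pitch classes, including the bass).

A third above G# in this key is B.
A sixth above G# in this key is E, lowered to Eb by the flat.

G#, B, Eb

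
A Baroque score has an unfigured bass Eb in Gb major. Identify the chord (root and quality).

An unfigured bass indicates a triad in root position.
In root position the bass is the root, so the root is Eb.
The chord tones are Eb, Gb, Bb, giving Eb minor.

Eb minor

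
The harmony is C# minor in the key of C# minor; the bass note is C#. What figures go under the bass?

no figures

C# is the root of C# minor, so the chord is in root position.
A triad in root position is figured 5/3, conventionally abbreviated (no figures — root-position triad).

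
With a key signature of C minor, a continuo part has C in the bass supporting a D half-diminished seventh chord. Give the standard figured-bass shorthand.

4/2

C is the seventh of D half-diminished seventh, so the chord is in third inversion.
A seventh chord in third inversion is figured 6/4/2, conventionally abbreviated 4/2.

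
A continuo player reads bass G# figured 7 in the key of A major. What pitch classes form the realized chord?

G#, B, D, F#

The written figures 7 are shorthand for 7/5/3: the 5/3 are implied.
A third above G# in this key is B.
A fifth above G# in this key is D.
A seventh above G# in this key is F#.
Together with the bass G#, this spells G# half-diminished seventh in root position.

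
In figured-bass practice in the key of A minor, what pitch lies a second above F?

G

Counting 1 letter step above F lands on G; in A minor, that letter is G.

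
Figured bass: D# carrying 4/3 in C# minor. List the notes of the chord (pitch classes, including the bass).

The written figures 4/3 are shorthand for 6/4/3: the 6 is implied.
A third above D# in this key is F#.
A fourth above D# in this key is G#.
A sixth above D# in this key is B.
Together with the bass D#, this spells G# minor seventh in second inversion.

D#, F#, G#, B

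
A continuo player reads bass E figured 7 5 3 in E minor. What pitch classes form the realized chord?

A third above E in this key is G.
A fifth above E in this key is B.
A seventh above E in this key is D.
Together with the bass E, this spells E minor seventh in root position.

E, G, B, D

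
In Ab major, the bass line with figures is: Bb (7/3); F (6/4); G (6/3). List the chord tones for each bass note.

Bb (7/5/3): Bb, Db, F, Ab.
F (6/4): F, Bb, Db.
G (6/3): G, Bb, Eb.

Bb, Db, F, Ab | F, Bb, Db | G, Bb, Eb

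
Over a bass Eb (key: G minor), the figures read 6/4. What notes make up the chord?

Eb, A, C

A fourth above Eb in this key is A.
A sixth above Eb in this key is C.
Together with the bass Eb, this spells A diminished in second inversion.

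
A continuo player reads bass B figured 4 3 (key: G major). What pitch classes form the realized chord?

B, D, E, G

The written figures 4 3 are shorthand for 6/4/3: the 6 is implied.
A third above B in this key is D.
A fourth above B in this key is E.
A sixth above B in this key is G.
Together with the bass B, this spells E minor seventh in second inversion.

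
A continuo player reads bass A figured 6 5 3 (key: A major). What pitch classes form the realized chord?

A third above A in this key is C#.
A fifth above A in this key is E.
A sixth above A in this key is F#.
Together with the bass A, this spells F# minor seventh in first inversion.

A, C#, E, F#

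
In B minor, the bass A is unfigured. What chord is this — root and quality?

An unfigured bass indicates a triad in root position.
In root position the bass is the root, so the root is A.
The chord tones are A, C#, E, giving A major.

A major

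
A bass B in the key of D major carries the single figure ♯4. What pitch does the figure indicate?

Counting 3 letter steps above B lands on E; in D major, that letter is E.
The #4 figure raises it a semitone, giving E#.

E#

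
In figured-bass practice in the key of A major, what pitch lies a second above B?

Counting 1 letter step above B lands on C; in A major, that letter is C#.

C#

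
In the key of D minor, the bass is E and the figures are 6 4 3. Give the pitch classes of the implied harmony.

E, G, A, C

A third above E in this key is G.
A fourth above E in this key is A.
A sixth above E in this key is C.
Together with the bass E, this spells A minor seventh in second inversion.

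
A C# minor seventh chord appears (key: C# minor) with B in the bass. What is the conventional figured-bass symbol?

4/2

B is the seventh of C# minor seventh, so the chord is in third inversion.
A seventh chord in third inversion is figured 6/4/2, conventionally abbreviated 4/2.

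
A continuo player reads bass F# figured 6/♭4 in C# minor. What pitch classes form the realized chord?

F#, Bb, D#

A fourth above F# in this key is B, lowered to Bb by the flat.
A sixth above F# in this key is D#.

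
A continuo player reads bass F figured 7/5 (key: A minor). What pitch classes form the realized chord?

F, A, C, E

The written figures 7/5 are shorthand for 7/5/3: the 3 is implied.
A third above F in this key is A.
A fifth above F in this key is C.
A seventh above F in this key is E.
Together with the bass F, this spells F major seventh in root position.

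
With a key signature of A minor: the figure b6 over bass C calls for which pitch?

Counting 5 letter steps above C lands on A; in A minor, that letter is A.
The b6 figure lowers it a semitone, giving Ab.

Ab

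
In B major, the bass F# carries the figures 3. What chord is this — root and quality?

The figures 3 indicate a triad in root position.
In root position the bass is the root, so the root is F#.
The chord tones are F#, A#, C#, giving F# major.

F# major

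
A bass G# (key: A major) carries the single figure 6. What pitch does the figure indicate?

E

Counting 5 letter steps above G# lands on E; in A major, that letter is E.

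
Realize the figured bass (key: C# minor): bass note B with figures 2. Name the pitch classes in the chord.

B, C#, E, G#

The written figures 2 are shorthand for 6/4/2: the 6/4 are implied.
A second above B in this key is C#.
A fourth above B in this key is E.
A sixth above B in this key is G#.
Together with the bass B, this spells C# minor seventh in third inversion.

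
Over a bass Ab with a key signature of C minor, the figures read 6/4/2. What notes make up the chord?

Ab, Bb, D, F

A second above Ab in this key is Bb.
A fourth above Ab in this key is D.
A sixth above Ab in this key is F.
Together with the bass Ab, this spells Bb dominant seventh in third inversion.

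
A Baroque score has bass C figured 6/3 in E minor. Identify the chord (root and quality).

The figures 6/3 indicate a triad in first inversion.
In first inversion the root lies a sixth above the bass: a sixth above C in E minor is A.
The chord tones are C, E, A, giving A minor.

A minor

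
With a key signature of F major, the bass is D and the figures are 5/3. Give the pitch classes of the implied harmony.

A third above D in this key is F.
A fifth above D in this key is A.
Together with the bass D, this spells D minor in root position.

D, F, A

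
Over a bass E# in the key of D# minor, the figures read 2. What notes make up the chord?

E#, F#, A#, C#

The written figures 2 are shorthand for 6/4/2: the 6/4 are implied.
A second above E# in this key is F#.
A fourth above E# in this key is A#.
A sixth above E# in this key is C#.
Together with the bass E#, this spells F# major seventh in third inversion.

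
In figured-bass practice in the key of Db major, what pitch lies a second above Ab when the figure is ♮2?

Counting 1 letter step above Ab lands on B; in Db major, that letter is Bb.
The ♮2 figure makes it natural, giving B.

B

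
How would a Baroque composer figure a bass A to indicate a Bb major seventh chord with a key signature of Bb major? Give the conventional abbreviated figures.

4/2

A is the seventh of Bb major seventh, so the chord is in third inversion.
A seventh chord in third inversion is figured 6/4/2, conventionally abbreviated 4/2.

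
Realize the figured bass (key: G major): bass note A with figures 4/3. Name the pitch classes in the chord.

The written figures 4/3 are shorthand for 6/4/3: the 6 is implied.
A third above A in this key is C.
A fourth above A in this key is D.
A sixth above A in this key is F#.
Together with the bass A, this spells D dominant seventh in second inversion.

A, C, D, F#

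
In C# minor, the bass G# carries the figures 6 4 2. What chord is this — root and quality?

A major seventh

The figures 6 4 2 indicate a seventh chord in third inversion.
In third inversion the root lies a second above the bass: a second above G# in C# minor is A.
The chord tones are G#, A, C#, E, giving A major seventh.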